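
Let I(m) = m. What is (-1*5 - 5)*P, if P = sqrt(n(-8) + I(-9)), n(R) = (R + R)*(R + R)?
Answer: -10*sqrt(247) ≈ -157.16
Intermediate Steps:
n(R) = 4*R**2 (n(R) = (2*R)*(2*R) = 4*R**2)
P = sqrt(247) (P = sqrt(4*(-8)**2 - 9) = sqrt(4*64 - 9) = sqrt(256 - 9) = sqrt(247) ≈ 15.716)
(-1*5 - 5)*P = (-1*5 - 5)*sqrt(247) = (-5 - 5)*sqrt(247) = -10*sqrt(247)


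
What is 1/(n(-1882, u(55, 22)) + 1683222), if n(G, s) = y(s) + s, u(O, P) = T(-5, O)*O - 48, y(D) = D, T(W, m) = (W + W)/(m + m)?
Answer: 1/1683116 ≈ 5.9414e-7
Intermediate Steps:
T(W, m) = W/m (T(W, m) = (2*W)/((2*m)) = (2*W)*(1/(2*m)) = W/m)
u(O, P) = -53 (u(O, P) = (-5/O)*O - 48 = -5 - 48 = -53)
n(G, s) = 2*s (n(G, s) = s + s = 2*s)
1/(n(-1882, u(55, 22)) + 1683222) = 1/(2*(-53) + 1683222) = 1/(-106 + 1683222) = 1/1683116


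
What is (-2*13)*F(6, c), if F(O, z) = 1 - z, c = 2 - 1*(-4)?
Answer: 130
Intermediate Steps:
c = 6 (c = 2 + 4 = 6)
(-2*13)*F(6, c) = (-2*13)*(1 - 1*6) = -26*(1 - 6) = -26*(-5) = 130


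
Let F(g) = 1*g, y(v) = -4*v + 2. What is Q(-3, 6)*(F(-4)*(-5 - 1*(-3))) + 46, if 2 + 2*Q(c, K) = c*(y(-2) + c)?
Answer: -46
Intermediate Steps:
y(v) = 2 - 4*v
F(g) = g
Q(c, K) = -1 + c*(10 + c)/2 (Q(c, K) = -1 + (c*((2 - 4*(-2)) + c))/2 = -1 + (c*((2 + 8) + c))/2 = -1 + (c*(10 + c))/2 = -1 + c*(10 + c)/2)
Q(-3, 6)*(F(-4)*(-5 - 1*(-3))) + 46 = (-1 + (½)*(-3)² + 5*(-3))*(-4*(-5 - 1*(-3))) + 46 = (-1 + (½)*9 - 15)*(-4*(-5 + 3)) + 46 = (-1 + 9/2 - 15)*(-4*(-2)) + 46 = -23/2*8 + 46 = -92 + 46 = -46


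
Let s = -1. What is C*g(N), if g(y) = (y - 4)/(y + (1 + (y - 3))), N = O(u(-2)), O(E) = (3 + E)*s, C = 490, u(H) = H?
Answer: 1225/2 ≈ 612.50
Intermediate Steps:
O(E) = -3 - E (O(E) = (3 + E)*(-1) = -3 - E)
N = -1 (N = -3 - 1*(-2) = -3 + 2 = -1)
g(y) = (-4 + y)/(-2 + 2*y) (g(y) = (-4 + y)/(y + (1 + (-3 + y))) = (-4 + y)/(y + (-2 + y)) = (-4 + y)/(-2 + 2*y))
C*g(N) = 490*((-4 - 1)/(2*(-1 - 1))) = 490*((1/2)*(-5)/(-2)) = 490*((1/2)*(-1/2)*(-5)) = 490*(5/4) = 1225/2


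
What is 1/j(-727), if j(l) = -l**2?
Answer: -1/528529 ≈ -1.8920e-6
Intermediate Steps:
1/j(-727) = 1/(-1*(-727)**2) = 1/(-1*528529) = 1/(-528529) = -1/528529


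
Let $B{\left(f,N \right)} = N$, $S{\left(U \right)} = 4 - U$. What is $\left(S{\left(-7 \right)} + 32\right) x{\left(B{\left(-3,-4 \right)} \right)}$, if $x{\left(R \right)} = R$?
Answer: $-172$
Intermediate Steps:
$\left(S{\left(-7 \right)} + 32\right) x{\left(B{\left(-3,-4 \right)} \right)} = \left(\left(4 - -7\right) + 32\right) \left(-4\right) = \left(\left(4 + 7\right) + 32\right) \left(-4\right) = \left(11 + 32\right) \left(-4\right) = 43 \left(-4\right) = -172$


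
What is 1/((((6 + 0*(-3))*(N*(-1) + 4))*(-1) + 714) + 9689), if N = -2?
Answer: 1/10367 ≈ 9.6460e-5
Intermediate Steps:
1/((((6 + 0*(-3))*(N*(-1) + 4))*(-1) + 714) + 9689) = 1/((((6 + 0*(-3))*(-2*(-1) + 4))*(-1) + 714) + 9689) = 1/((((6 + 0)*(2 + 4))*(-1) + 714) + 9689) = 1/(((6*6)*(-1) + 714) + 9689) = 1/((36*(-1) + 714) + 9689) = 1/((-36 + 714) + 9689) = 1/(678 + 9689) = 1/10367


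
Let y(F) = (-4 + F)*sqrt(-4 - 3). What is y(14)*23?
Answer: 230*I*sqrt(7) ≈ 608.52*I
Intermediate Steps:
y(F) = I*sqrt(7)*(-4 + F) (y(F) = (-4 + F)*sqrt(-7) = (-4 + F)*(I*sqrt(7)) = I*sqrt(7)*(-4 + F))
y(14)*23 = (I*sqrt(7)*(-4 + 14))*23 = (I*sqrt(7)*10)*23 = (10*I*sqrt(7))*23 = 230*I*sqrt(7)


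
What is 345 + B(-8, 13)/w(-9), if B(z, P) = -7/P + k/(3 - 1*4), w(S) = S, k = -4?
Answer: 4480/13 ≈ 344.62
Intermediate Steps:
B(z, P) = 4 - 7/P (B(z, P) = -7/P - 4/(3 - 1*4) = -7/P - 4/(3 - 4) = -7/P - 4/(-1) = -7/P - 4*(-1) = -7/P + 4 = 4 - 7/P)
345 + B(-8, 13)/w(-9) = 345 + (4 - 7/13)/(-9) = 345 - (4 - 7*1/13)/9 = 345 - (4 - 7/13)/9 = 345 - ⅑*45/13 = 345 - 5/13 = 4480/13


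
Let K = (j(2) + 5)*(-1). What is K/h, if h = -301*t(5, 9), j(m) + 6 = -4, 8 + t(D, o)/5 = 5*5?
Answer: -1/5117 ≈ -0.00019543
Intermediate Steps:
t(D, o) = 85 (t(D, o) = -40 + 5*(5*5) = -40 + 5*25 = -40 + 125 = 85)
j(m) = -10 (j(m) = -6 - 4 = -10)
h = -25585 (h = -301*85 = -25585)
K = 5 (K = (-10 + 5)*(-1) = -5*(-1) = 5)
K/h = 5/(-25585) = -1/25585*5 = -1/5117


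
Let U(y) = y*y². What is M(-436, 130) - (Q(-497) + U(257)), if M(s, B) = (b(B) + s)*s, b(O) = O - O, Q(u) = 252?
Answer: -16784749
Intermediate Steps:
b(O) = 0
M(s, B) = s² (M(s, B) = (0 + s)*s = s*s = s²)
U(y) = y³
M(-436, 130) - (Q(-497) + U(257)) = (-436)² - (252 + 257³) = 190096 - (252 + 16974593) = 190096 - 1*16974845 = 190096 - 16974845 = -16784749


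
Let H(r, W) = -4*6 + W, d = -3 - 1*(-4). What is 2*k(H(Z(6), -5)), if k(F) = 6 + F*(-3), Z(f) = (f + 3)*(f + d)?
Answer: 186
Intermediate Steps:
d = 1 (d = -3 + 4 = 1)
Z(f) = (1 + f)*(3 + f) (Z(f) = (f + 3)*(f + 1) = (3 + f)*(1 + f) = (1 + f)*(3 + f))
H(r, W) = -24 + W
k(F) = 6 - 3*F
2*k(H(Z(6), -5)) = 2*(6 - 3*(-24 - 5)) = 2*(6 - 3*(-29)) = 2*(6 + 87) = 2*93 = 186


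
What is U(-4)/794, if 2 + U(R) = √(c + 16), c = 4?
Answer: -1/397 + √5/397 ≈ 0.0031135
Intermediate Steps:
U(R) = -2 + 2*√5 (U(R) = -2 + √(4 + 16) = -2 + √20 = -2 + 2*√5)
U(-4)/794 = (-2 + 2*√5)/794 = (-2 + 2*√5)*(1/794) = -1/397 + √5/397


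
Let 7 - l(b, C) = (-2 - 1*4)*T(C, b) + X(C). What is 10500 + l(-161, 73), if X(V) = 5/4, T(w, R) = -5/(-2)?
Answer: 42083/4 ≈ 10521.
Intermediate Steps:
T(w, R) = 5/2 (T(w, R) = -5*(-½) = 5/2)
X(V) = 5/4 (X(V) = 5*(¼) = 5/4)
l(b, C) = 83/4 (l(b, C) = 7 - ((-2 - 1*4)*(5/2) + 5/4) = 7 - ((-2 - 4)*(5/2) + 5/4) = 7 - (-6*5/2 + 5/4) = 7 - (-15 + 5/4) = 7 - 1*(-55/4) = 7 + 55/4 = 83/4)
10500 + l(-161, 73) = 10500 + 83/4 = 42083/4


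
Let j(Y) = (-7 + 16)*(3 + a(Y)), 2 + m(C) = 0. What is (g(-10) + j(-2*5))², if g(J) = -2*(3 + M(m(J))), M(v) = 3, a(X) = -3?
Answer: 144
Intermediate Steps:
m(C) = -2 (m(C) = -2 + 0 = -2)
j(Y) = 0 (j(Y) = (-7 + 16)*(3 - 3) = 9*0 = 0)
g(J) = -12 (g(J) = -2*(3 + 3) = -2*6 = -12)
(g(-10) + j(-2*5))² = (-12 + 0)² = (-12)² = 144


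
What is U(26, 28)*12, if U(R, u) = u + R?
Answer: 648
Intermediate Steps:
U(R, u) = R + u
U(26, 28)*12 = (26 + 28)*12 = 54*12 = 648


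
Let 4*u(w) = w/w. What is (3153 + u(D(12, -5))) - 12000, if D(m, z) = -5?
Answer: -35387/4 ≈ -8846.8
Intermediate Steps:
u(w) = 1/4 (u(w) = (w/w)/4 = (1/4)*1 = 1/4)
(3153 + u(D(12, -5))) - 12000 = (3153 + 1/4) - 12000 = 12613/4 - 12000 = -35387/4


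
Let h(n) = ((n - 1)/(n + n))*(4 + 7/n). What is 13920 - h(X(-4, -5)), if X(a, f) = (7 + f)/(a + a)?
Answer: 13980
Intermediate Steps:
X(a, f) = (7 + f)/(2*a) (X(a, f) = (7 + f)/((2*a)) = (7 + f)*(1/(2*a)) = (7 + f)/(2*a))
h(n) = (-1 + n)*(4 + 7/n)/(2*n) (h(n) = ((-1 + n)/((2*n)))*(4 + 7/n) = ((-1 + n)*(1/(2*n)))*(4 + 7/n) = ((-1 + n)/(2*n))*(4 + 7/n) = (-1 + n)*(4 + 7/n)/(2*n))
13920 - h(X(-4, -5)) = 13920 - (2 - 7*64/(7 - 5)²/2 + 3/(2*(((½)*(7 - 5)/(-4))))) = 13920 - (2 - 7/(2*((½)*(-¼)*2)²) + 3/(2*(((½)*(-¼)*2)))) = 13920 - (2 - 7/(2*(-¼)²) + 3/(2*(-¼))) = 13920 - (2 - 7/2*16 + (3/2)*(-4)) = 13920 - (2 - 56 - 6) = 13920 - 1*(-60) = 13920 + 60 = 13980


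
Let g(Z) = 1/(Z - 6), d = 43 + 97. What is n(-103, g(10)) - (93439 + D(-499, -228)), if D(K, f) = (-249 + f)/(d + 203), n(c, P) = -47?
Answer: -32065221/343 ≈ -93485.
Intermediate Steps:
d = 140
g(Z) = 1/(-6 + Z)
D(K, f) = -249/343 + f/343 (D(K, f) = (-249 + f)/(140 + 203) = (-249 + f)/343 = (-249 + f)*(1/343) = -249/343 + f/343)
n(-103, g(10)) - (93439 + D(-499, -228)) = -47 - (93439 + (-249/343 + (1/343)*(-228))) = -47 - (93439 + (-249/343 - 228/343)) = -47 - (93439 - 477/343) = -47 - 1*32049100/343 = -47 - 32049100/343 = -32065221/343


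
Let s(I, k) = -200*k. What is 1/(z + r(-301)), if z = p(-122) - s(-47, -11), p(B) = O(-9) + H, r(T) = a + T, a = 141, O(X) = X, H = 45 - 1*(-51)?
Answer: -1/2273 ≈ -0.00043995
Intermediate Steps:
H = 96 (H = 45 + 51 = 96)
r(T) = 141 + T
p(B) = 87 (p(B) = -9 + 96 = 87)
z = -2113 (z = 87 - (-200)*(-11) = 87 - 1*2200 = 87 - 2200 = -2113)
1/(z + r(-301)) = 1/(-2113 + (141 - 301)) = 1/(-2113 - 160) = 1/(-2273) = -1/2273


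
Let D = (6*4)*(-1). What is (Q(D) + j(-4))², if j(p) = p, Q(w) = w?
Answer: 784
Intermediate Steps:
D = -24 (D = 24*(-1) = -24)
(Q(D) + j(-4))² = (-24 - 4)² = (-28)² = 784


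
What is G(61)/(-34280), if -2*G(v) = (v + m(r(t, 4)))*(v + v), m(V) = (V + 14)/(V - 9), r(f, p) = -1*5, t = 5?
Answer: 10309/95984 ≈ 0.10740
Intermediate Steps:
r(f, p) = -5
m(V) = (14 + V)/(-9 + V)
G(v) = -v*(-9/14 + v) (G(v) = -(v + (14 - 5)/(-9 - 5))*(v + v)/2 = -(v + 9/(-14))*2*v/2 = -(v - 1/14*9)*2*v/2 = -(v - 9/14)*2*v/2 = -(-9/14 + v)*2*v/2 = -v*(-9/14 + v))
G(61)/(-34280) = ((1/14)*61*(9 - 14*61))/(-34280) = ((1/14)*61*(9 - 854))*(-1/34280) = ((1/14)*61*(-845))*(-1/34280) = -51545/14*(-1/34280) = 10309/95984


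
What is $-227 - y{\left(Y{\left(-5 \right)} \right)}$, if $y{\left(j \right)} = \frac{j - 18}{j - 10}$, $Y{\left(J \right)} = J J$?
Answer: $- \frac{3412}{15} \approx -227.47$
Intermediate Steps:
$Y{\left(J \right)} = J^{2}$
$y{\left(j \right)} = \frac{-18 + j}{-10 + j}$
$-227 - y{\left(Y{\left(-5 \right)} \right)} = -227 - \frac{-18 + \left(-5\right)^{2}}{-10 + \left(-5\right)^{2}} = -227 - \frac{-18 + 25}{-10 + 25} = -227 - \frac{1}{15} \cdot 7 = -227 - \frac{7}{15} = - \frac{3412}{15}$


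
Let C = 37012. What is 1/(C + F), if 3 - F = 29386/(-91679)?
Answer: 13097/484789653 ≈ 2.7016e-5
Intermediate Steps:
F = 43489/13097 (F = 3 - 29386/(-91679) = 3 - 29386*(-1)/91679 = 3 - 1*(-4198/13097) = 3 + 4198/13097 = 43489/13097 ≈ 3.3205)
1/(C + F) = 1/(37012 + 43489/13097) = 1/(484789653/13097) = 13097/484789653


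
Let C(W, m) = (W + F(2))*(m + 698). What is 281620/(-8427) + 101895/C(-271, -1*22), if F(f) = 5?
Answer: -51498451085/1515309432 ≈ -33.985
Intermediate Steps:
C(W, m) = (5 + W)*(698 + m) (C(W, m) = (W + 5)*(m + 698) = (5 + W)*(698 + m))
281620/(-8427) + 101895/C(-271, -1*22) = 281620/(-8427) + 101895/(3490 + 5*(-1*22) + 698*(-271) - (-271)*22) = 281620*(-1/8427) + 101895/(3490 + 5*(-22) - 189158 - 271*(-22)) = -281620/8427 + 101895/(3490 - 110 - 189158 + 5962) = -281620/8427 + 101895/(-179816) = -281620/8427 + 101895*(-1/179816) = -281620/8427 - 101895/179816 = -51498451085/1515309432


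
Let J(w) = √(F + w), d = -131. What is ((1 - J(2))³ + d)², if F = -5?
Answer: 19321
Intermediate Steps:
J(w) = √(-5 + w)
((1 - J(2))³ + d)² = ((1 - √(-5 + 2))³ - 131)² = ((1 - √(-3))³ - 131)² = ((1 - I*√3)³ - 131)² = (-131 + (1 - I*√3)³)²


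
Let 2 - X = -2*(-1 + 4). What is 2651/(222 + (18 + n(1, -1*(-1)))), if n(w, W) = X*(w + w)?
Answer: 2651/256 ≈ 10.355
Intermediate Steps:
X = 8 (X = 2 - (-2)*(-1 + 4) = 2 - (-2)*3 = 2 - 1*(-6) = 2 + 6 = 8)
n(w, W) = 16*w (n(w, W) = 8*(w + w) = 8*(2*w) = 16*w)
2651/(222 + (18 + n(1, -1*(-1)))) = 2651/(222 + (18 + 16*1)) = 2651/(222 + (18 + 16)) = 2651/(222 + 34) = 2651/256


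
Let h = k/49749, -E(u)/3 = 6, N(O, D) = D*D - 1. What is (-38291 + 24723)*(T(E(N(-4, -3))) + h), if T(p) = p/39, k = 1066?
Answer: 3861941248/646737 ≈ 5971.4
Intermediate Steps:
N(O, D) = -1 + D² (N(O, D) = D² - 1 = -1 + D²)
E(u) = -18 (E(u) = -3*6 = -18)
T(p) = p/39 (T(p) = p*(1/39) = p/39)
h = 1066/49749 ≈ 0.021428
(-38291 + 24723)*(T(E(N(-4, -3))) + h) = (-38291 + 24723)*((1/39)*(-18) + 1066/49749) = -13568*(-6/13 + 1066/49749) = -13568*(-284636/646737) = 3861941248/646737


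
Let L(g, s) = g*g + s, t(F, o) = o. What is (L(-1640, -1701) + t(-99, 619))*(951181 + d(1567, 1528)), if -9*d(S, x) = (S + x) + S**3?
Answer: -1146860160655958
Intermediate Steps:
L(g, s) = s + g**2 (L(g, s) = g**2 + s = s + g**2)
d(S, x) = -S/9 - x/9 - S**3/9 (d(S, x) = -((S + x) + S**3)/9 = -(S + x + S**3)/9 = -S/9 - x/9 - S**3/9)
(L(-1640, -1701) + t(-99, 619))*(951181 + d(1567, 1528)) = ((-1701 + (-1640)**2) + 619)*(951181 + (-1/9*1567 - 1/9*1528 - 1/9*1567**3)) = ((-1701 + 2689600) + 619)*(951181 + (-1567/9 - 1528/9 - 1/9*3847751263)) = (2687899 + 619)*(951181 + (-1567/9 - 1528/9 - 3847751263/9)) = 2688518*(951181 - 427528262) = 2688518*(-426577081) = -1146860160655958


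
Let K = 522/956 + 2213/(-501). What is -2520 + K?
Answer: -604411613/239478 ≈ -2523.9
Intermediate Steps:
K = -927053/239478 (K = 522*(1/956) + 2213*(-1/501) = 261/478 - 2213/501 = -927053/239478 ≈ -3.8711)
-2520 + K = -2520 - 927053/239478 = -604411613/239478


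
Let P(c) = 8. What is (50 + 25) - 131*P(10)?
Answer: -973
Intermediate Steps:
(50 + 25) - 131*P(10) = (50 + 25) - 131*8 = 75 - 1048 = -973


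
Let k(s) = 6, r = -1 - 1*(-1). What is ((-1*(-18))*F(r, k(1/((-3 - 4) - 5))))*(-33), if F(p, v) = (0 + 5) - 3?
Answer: -1188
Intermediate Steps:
r = 0 (r = -1 + 1 = 0)
F(p, v) = 2 (F(p, v) = 5 - 3 = 2)
((-1*(-18))*F(r, k(1/((-3 - 4) - 5))))*(-33) = (-1*(-18)*2)*(-33) = (18*2)*(-33) = 36*(-33) = -1188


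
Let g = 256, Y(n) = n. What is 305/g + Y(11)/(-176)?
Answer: 289/256 ≈ 1.1289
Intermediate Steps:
305/g + Y(11)/(-176) = 305/256 + 11/(-176) = 305*(1/256) + 11*(-1/176) = 305/256 - 1/16 = 289/256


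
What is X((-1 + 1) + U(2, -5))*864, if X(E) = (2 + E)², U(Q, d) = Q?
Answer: 13824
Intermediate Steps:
X((-1 + 1) + U(2, -5))*864 = (2 + ((-1 + 1) + 2))²*864 = (2 + (0 + 2))²*864 = (2 + 2)²*864 = 4²*864 = 16*864 = 13824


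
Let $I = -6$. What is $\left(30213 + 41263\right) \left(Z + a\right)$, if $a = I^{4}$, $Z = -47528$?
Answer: $-3304478432$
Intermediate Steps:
$a = 1296$ ($a = \left(-6\right)^{4} = 1296$)
$\left(30213 + 41263\right) \left(Z + a\right) = \left(30213 + 41263\right) \left(-47528 + 1296\right) = 71476 \left(-46232\right) = -3304478432$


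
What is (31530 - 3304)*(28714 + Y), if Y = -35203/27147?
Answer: 22001143948630/27147 ≈ 8.1044e+8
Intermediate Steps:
Y = -35203/27147 (Y = -35203*1/27147 = -35203/27147 ≈ -1.2968)
(31530 - 3304)*(28714 + Y) = (31530 - 3304)*(28714 - 35203/27147) = 28226*(779463755/27147) = 22001143948630/27147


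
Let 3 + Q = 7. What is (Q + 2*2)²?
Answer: 64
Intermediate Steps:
Q = 4 (Q = -3 + 7 = 4)
(Q + 2*2)² = (4 + 2*2)² = (4 + 4)² = 8² = 64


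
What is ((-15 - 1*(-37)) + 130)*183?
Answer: 27816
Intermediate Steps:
((-15 - 1*(-37)) + 130)*183 = ((-15 + 37) + 130)*183 = (22 + 130)*183 = 152*183 = 27816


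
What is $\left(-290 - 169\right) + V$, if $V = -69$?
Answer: $-528$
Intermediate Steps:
$\left(-290 - 169\right) + V = \left(-290 - 169\right) - 69 = -459 - 69 = -528$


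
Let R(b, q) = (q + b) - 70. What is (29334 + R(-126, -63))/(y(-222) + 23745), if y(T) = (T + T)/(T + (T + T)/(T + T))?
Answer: 6425575/5248089 ≈ 1.2244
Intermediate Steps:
y(T) = 2*T/(1 + T) (y(T) = (2*T)/(T + (2*T)/((2*T))) = (2*T)/(T + (2*T)*(1/(2*T))) = (2*T)/(T + 1) = (2*T)/(1 + T) = 2*T/(1 + T))
R(b, q) = -70 + b + q (R(b, q) = (b + q) - 70 = -70 + b + q)
(29334 + R(-126, -63))/(y(-222) + 23745) = (29334 + (-70 - 126 - 63))/(2*(-222)/(1 - 222) + 23745) = (29334 - 259)/(2*(-222)/(-221) + 23745) = 29075/(2*(-222)*(-1/221) + 23745) = 29075/(444/221 + 23745) = 29075/(5248089/221) = 29075*(221/5248089) = 6425575/5248089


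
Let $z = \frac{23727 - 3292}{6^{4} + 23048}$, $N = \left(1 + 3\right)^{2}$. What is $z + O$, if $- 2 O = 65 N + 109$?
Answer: $- \frac{13965193}{24344} \approx -573.66$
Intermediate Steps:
$N = 16$ ($N = 4^{2} = 16$)
$O = - \frac{1149}{2}$ ($O = - \frac{65 \cdot 16 + 109}{2} = - \frac{1040 + 109}{2} = \left(- \frac{1}{2}\right) 1149 = - \frac{1149}{2} \approx -574.5$)
$z = \frac{20435}{24344}$ ($z = \frac{20435}{1296 + 23048} = \frac{20435}{24344} \approx 0.83943$)
$z + O = \frac{20435}{24344} - \frac{1149}{2} = - \frac{13965193}{24344}$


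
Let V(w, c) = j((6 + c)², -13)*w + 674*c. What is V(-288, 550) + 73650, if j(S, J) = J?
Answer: 448094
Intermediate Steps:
V(w, c) = -13*w + 674*c
V(-288, 550) + 73650 = (-13*(-288) + 674*550) + 73650 = (3744 + 370700) + 73650 = 374444 + 73650 = 448094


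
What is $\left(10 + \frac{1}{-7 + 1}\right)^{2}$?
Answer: $\frac{3481}{36} \approx 96.694$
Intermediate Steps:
$\left(10 + \frac{1}{-7 + 1}\right)^{2} = \left(10 + \frac{1}{-6}\right)^{2} = \left(10 - \frac{1}{6}\right)^{2} = \left(\frac{59}{6}\right)^{2} = \frac{3481}{36}$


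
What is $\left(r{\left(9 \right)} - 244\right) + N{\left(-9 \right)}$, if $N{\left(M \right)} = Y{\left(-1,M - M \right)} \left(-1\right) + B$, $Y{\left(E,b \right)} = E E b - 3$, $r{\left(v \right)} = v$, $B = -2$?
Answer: $-234$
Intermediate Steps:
$Y{\left(E,b \right)} = -3 + b E^{2}$ ($Y{\left(E,b \right)} = E^{2} b - 3 = b E^{2} - 3 = -3 + b E^{2}$)
$N{\left(M \right)} = 1$ ($N{\left(M \right)} = \left(-3 + \left(M - M\right) \left(-1\right)^{2}\right) \left(-1\right) - 2 = \left(-3 + 0 \cdot 1\right) \left(-1\right) - 2 = \left(-3 + 0\right) \left(-1\right) - 2 = \left(-3\right) \left(-1\right) - 2 = 3 - 2 = 1$)
$\left(r{\left(9 \right)} - 244\right) + N{\left(-9 \right)} = \left(9 - 244\right) + 1 = -235 + 1 = -234$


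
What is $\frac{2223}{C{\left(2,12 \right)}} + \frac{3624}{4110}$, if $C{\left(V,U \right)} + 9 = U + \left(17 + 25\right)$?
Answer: $\frac{34443}{685} \approx 50.282$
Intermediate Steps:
$C{\left(V,U \right)} = 33 + U$ ($C{\left(V,U \right)} = -9 + \left(U + \left(17 + 25\right)\right) = -9 + \left(U + 42\right) = -9 + \left(42 + U\right) = 33 + U$)
$\frac{2223}{C{\left(2,12 \right)}} + \frac{3624}{4110} = \frac{2223}{33 + 12} + \frac{3624}{4110} = \frac{2223}{45} + 3624 \cdot \frac{1}{4110} = 2223 \cdot \frac{1}{45} + \frac{604}{685} = \frac{247}{5} + \frac{604}{685} = \frac{34443}{685}$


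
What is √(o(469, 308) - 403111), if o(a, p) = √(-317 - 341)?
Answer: √(-403111 + I*√658) ≈ 0.02 + 634.91*I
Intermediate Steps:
o(a, p) = I*√658 (o(a, p) = √(-658) = I*√658)
√(o(469, 308) - 403111) = √(I*√658 - 403111) = √(-403111 + I*√658)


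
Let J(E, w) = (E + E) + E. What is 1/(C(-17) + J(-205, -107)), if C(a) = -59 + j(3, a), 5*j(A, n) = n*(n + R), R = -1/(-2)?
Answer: -10/6179 ≈ -0.0016184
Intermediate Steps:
R = ½ (R = -1*(-½) = ½ ≈ 0.50000)
J(E, w) = 3*E (J(E, w) = 2*E + E = 3*E)
j(A, n) = n*(½ + n)/5 (j(A, n) = (n*(n + ½))/5 = (n*(½ + n))/5 = n*(½ + n)/5)
C(a) = -59 + a*(1 + 2*a)/10
1/(C(-17) + J(-205, -107)) = 1/((-59 + (⅒)*(-17)*(1 + 2*(-17))) + 3*(-205)) = 1/((-59 + (⅒)*(-17)*(1 - 34)) - 615) = 1/((-59 + (⅒)*(-17)*(-33)) - 615) = 1/((-59 + 561/10) - 615) = 1/(-29/10 - 615) = 1/(-6179/10) = -10/6179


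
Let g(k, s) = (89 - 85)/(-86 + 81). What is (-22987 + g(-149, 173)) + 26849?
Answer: 19306/5 ≈ 3861.2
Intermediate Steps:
g(k, s) = -⅘ (g(k, s) = 4/(-5) = 4*(-⅕) = -⅘)
(-22987 + g(-149, 173)) + 26849 = (-22987 - ⅘) + 26849 = -114939/5 + 26849 = 19306/5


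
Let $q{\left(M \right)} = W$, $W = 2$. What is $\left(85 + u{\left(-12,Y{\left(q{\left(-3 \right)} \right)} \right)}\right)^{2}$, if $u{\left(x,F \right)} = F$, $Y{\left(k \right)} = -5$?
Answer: $6400$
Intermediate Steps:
$q{\left(M \right)} = 2$
$\left(85 + u{\left(-12,Y{\left(q{\left(-3 \right)} \right)} \right)}\right)^{2} = \left(85 - 5\right)^{2} = 80^{2} = 6400$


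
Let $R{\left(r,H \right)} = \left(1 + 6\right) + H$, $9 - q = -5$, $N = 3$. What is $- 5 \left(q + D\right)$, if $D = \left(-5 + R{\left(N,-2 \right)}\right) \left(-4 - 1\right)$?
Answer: $-70$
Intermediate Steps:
$q = 14$ ($q = 9 - -5 = 9 + 5 = 14$)
$R{\left(r,H \right)} = 7 + H$
$D = 0$ ($D = \left(-5 + \left(7 - 2\right)\right) \left(-4 - 1\right) = \left(-5 + 5\right) \left(-5\right) = 0 \left(-5\right) = 0$)
$- 5 \left(q + D\right) = - 5 \left(14 + 0\right) = \left(-5\right) 14 = -70$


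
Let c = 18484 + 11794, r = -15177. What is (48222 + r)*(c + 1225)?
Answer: 1041016635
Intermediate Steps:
c = 30278
(48222 + r)*(c + 1225) = (48222 - 15177)*(30278 + 1225) = 33045*31503 = 1041016635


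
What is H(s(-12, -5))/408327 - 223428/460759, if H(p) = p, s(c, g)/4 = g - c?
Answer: -91218783704/188140340193 ≈ -0.48484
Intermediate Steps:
s(c, g) = -4*c + 4*g (s(c, g) = 4*(g - c) = -4*c + 4*g)
H(s(-12, -5))/408327 - 223428/460759 = (-4*(-12) + 4*(-5))/408327 - 223428/460759 = (48 - 20)*(1/408327) - 223428*1/460759 = 28*(1/408327) - 223428/460759 = 28/408327 - 223428/460759 = -91218783704/188140340193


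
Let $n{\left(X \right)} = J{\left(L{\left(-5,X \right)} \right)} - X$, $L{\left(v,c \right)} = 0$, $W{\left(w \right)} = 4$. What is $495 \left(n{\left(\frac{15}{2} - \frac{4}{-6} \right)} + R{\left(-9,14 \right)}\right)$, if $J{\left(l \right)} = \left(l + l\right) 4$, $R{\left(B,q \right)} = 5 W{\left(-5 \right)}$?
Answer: $\frac{11715}{2} \approx 5857.5$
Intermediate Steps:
$R{\left(B,q \right)} = 20$ ($R{\left(B,q \right)} = 5 \cdot 4 = 20$)
$J{\left(l \right)} = 8 l$ ($J{\left(l \right)} = 2 l 4 = 8 l$)
$n{\left(X \right)} = - X$ ($n{\left(X \right)} = 8 \cdot 0 - X = 0 - X = - X$)
$495 \left(n{\left(\frac{15}{2} - \frac{4}{-6} \right)} + R{\left(-9,14 \right)}\right) = 495 \left(- (\frac{15}{2} - \frac{4}{-6}) + 20\right) = 495 \left(- (15 \cdot \frac{1}{2} - - \frac{2}{3}) + 20\right) = 495 \left(- (\frac{15}{2} + \frac{2}{3}) + 20\right) = 495 \left(\left(-1\right) \frac{49}{6} + 20\right) = 495 \left(- \frac{49}{6} + 20\right) = 495 \cdot \frac{71}{6} = \frac{11715}{2}$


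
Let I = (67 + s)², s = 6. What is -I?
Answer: -5329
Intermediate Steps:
I = 5329 (I = (67 + 6)² = 73² = 5329)
-I = -1*5329 = -5329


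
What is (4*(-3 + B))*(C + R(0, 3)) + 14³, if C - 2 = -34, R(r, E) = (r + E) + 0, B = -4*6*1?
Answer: 5876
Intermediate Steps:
B = -24 (B = -24*1 = -24)
R(r, E) = E + r (R(r, E) = (E + r) + 0 = E + r)
C = -32 (C = 2 - 34 = -32)
(4*(-3 + B))*(C + R(0, 3)) + 14³ = (4*(-3 - 24))*(-32 + (3 + 0)) + 14³ = (4*(-27))*(-32 + 3) + 2744 = -108*(-29) + 2744 = 3132 + 2744 = 5876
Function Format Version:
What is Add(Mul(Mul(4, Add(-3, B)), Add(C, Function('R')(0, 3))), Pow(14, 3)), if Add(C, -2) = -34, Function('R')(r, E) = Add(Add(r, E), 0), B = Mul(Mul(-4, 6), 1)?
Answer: 5876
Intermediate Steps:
B = -24 (B = Mul(-24, 1) = -24)
Function('R')(r, E) = Add(E, r) (Function('R')(r, E) = Add(Add(E, r), 0) = Add(E, r))
C = -32 (C = Add(2, -34) = -32)
Add(Mul(Mul(4, Add(-3, B)), Add(C, Function('R')(0, 3))), Pow(14, 3)) = Add(Mul(Mul(4, Add(-3, -24)), Add(-32, Add(3, 0))), Pow(14, 3)) = Add(Mul(Mul(4, -27), Add(-32, 3)), 2744) = Add(Mul(-108, -29), 2744) = Add(3132, 2744) = 5876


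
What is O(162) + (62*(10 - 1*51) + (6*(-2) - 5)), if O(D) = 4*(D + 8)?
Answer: -1879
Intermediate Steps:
O(D) = 32 + 4*D (O(D) = 4*(8 + D) = 32 + 4*D)
O(162) + (62*(10 - 1*51) + (6*(-2) - 5)) = (32 + 4*162) + (62*(10 - 1*51) + (6*(-2) - 5)) = (32 + 648) + (62*(10 - 51) + (-12 - 5)) = 680 + (62*(-41) - 17) = 680 + (-2542 - 17) = 680 - 2559 = -1879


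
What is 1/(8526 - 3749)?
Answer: 1/4777 ≈ 0.00020934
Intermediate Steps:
1/(8526 - 3749) = 1/4777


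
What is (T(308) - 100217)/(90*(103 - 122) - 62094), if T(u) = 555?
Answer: 49831/31902 ≈ 1.5620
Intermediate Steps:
(T(308) - 100217)/(90*(103 - 122) - 62094) = (555 - 100217)/(90*(103 - 122) - 62094) = -99662/(90*(-19) - 62094) = -99662/(-1710 - 62094) = -99662/(-63804) = -99662*(-1/63804) = 49831/31902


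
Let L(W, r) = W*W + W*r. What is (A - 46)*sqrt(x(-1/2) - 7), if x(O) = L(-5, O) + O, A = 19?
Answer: -54*sqrt(5) ≈ -120.75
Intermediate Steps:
L(W, r) = W**2 + W*r
x(O) = 25 - 4*O (x(O) = -5*(-5 + O) + O = (25 - 5*O) + O = 25 - 4*O)
(A - 46)*sqrt(x(-1/2) - 7) = (19 - 46)*sqrt((25 - (-4)/2) - 7) = -27*sqrt((25 - (-4)/2) - 7) = -27*sqrt((25 - 4*(-1/2)) - 7) = -27*sqrt((25 + 2) - 7) = -27*sqrt(27 - 7) = -54*sqrt(5)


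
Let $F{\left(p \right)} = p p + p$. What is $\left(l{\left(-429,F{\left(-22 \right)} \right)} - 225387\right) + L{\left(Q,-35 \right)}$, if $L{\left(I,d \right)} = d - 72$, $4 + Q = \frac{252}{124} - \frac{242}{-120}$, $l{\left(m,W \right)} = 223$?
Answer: $-225271$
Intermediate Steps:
$F{\left(p \right)} = p + p^{2}$ ($F{\left(p \right)} = p^{2} + p = p + p^{2}$)
$Q = \frac{91}{1860}$ ($Q = -4 + \left(\frac{252}{124} - \frac{242}{-120}\right) = -4 + \left(252 \cdot \frac{1}{124} - - \frac{121}{60}\right) = -4 + \left(\frac{63}{31} + \frac{121}{60}\right) = -4 + \frac{7531}{1860} = \frac{91}{1860} \approx 0.048925$)
$L{\left(I,d \right)} = -72 + d$
$\left(l{\left(-429,F{\left(-22 \right)} \right)} - 225387\right) + L{\left(Q,-35 \right)} = \left(223 - 225387\right) - 107 = -225164 - 107 = -225271$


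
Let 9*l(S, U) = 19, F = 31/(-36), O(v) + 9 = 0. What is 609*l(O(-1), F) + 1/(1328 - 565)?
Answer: 2942894/2289 ≈ 1285.7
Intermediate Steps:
O(v) = -9 (O(v) = -9 + 0 = -9)
F = -31/36 (F = 31*(-1/36) = -31/36 ≈ -0.86111)
l(S, U) = 19/9 (l(S, U) = (⅑)*19 = 19/9)
609*l(O(-1), F) + 1/(1328 - 565) = 609*(19/9) + 1/(1328 - 565) = 3857/3 + 1/763 = 2942894/2289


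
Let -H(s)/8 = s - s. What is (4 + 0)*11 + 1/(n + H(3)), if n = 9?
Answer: 397/9 ≈ 44.111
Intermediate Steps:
H(s) = 0 (H(s) = -8*(s - s) = -8*0 = 0)
(4 + 0)*11 + 1/(n + H(3)) = (4 + 0)*11 + 1/(9 + 0) = 4*11 + 1/9 = 44 + ⅑ = 397/9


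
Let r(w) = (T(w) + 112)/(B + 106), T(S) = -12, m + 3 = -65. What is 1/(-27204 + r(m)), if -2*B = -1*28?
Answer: -6/163219 ≈ -3.6760e-5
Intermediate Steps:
m = -68 (m = -3 - 65 = -68)
B = 14 (B = -(-1)*28/2 = -½*(-28) = 14)
r(w) = ⅚ (r(w) = (-12 + 112)/(14 + 106) = 100/120 = 100*(1/120) = ⅚)
1/(-27204 + r(m)) = 1/(-27204 + ⅚) = 1/(-163219/6) = -6/163219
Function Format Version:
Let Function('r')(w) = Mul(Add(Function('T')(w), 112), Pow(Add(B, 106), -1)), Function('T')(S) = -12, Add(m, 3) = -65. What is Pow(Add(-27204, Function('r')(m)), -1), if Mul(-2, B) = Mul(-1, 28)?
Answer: Rational(-6, 163219) ≈ -3.6760e-5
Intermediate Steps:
m = -68 (m = Add(-3, -65) = -68)
B = 14 (B = Mul(Rational(-1, 2), Mul(-1, 28)) = Mul(Rational(-1, 2), -28) = 14)
Function('r')(w) = Rational(5, 6) (Function('r')(w) = Mul(Add(-12, 112), Pow(Add(14, 106), -1)) = Mul(100, Pow(120, -1)) = Mul(100, Rational(1, 120)) = Rational(5, 6))
Pow(Add(-27204, Function('r')(m)), -1) = Pow(Add(-27204, Rational(5, 6)), -1) = Pow(Rational(-163219, 6), -1) = Rational(-6, 163219)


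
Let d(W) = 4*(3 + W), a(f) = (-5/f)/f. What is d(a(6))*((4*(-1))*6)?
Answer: -824/3 ≈ -274.67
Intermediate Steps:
a(f) = -5/f²
d(W) = 12 + 4*W
d(a(6))*((4*(-1))*6) = (12 + 4*(-5/6²))*((4*(-1))*6) = (12 + 4*(-5*1/36))*(-4*6) = (12 + 4*(-5/36))*(-24) = (12 - 5/9)*(-24) = (103/9)*(-24) = -824/3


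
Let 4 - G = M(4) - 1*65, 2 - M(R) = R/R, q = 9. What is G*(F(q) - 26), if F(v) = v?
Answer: -1156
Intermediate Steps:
M(R) = 1 (M(R) = 2 - R/R = 2 - 1*1 = 2 - 1 = 1)
G = 68 (G = 4 - (1 - 1*65) = 4 - (1 - 65) = 4 - 1*(-64) = 4 + 64 = 68)
G*(F(q) - 26) = 68*(9 - 26) = 68*(-17) = -1156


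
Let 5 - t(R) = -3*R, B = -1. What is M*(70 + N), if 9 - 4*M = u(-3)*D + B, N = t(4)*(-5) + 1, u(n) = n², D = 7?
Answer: 371/2 ≈ 185.50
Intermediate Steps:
t(R) = 5 + 3*R (t(R) = 5 - (-3)*R = 5 + 3*R)
N = -84 (N = (5 + 3*4)*(-5) + 1 = (5 + 12)*(-5) + 1 = 17*(-5) + 1 = -85 + 1 = -84)
M = -53/4 (M = 9/4 - ((-3)²*7 - 1)/4 = 9/4 - (9*7 - 1)/4 = 9/4 - (63 - 1)/4 = 9/4 - ¼*62 = 9/4 - 31/2 = -53/4 ≈ -13.250)
M*(70 + N) = -53*(70 - 84)/4 = -53/4*(-14) = 371/2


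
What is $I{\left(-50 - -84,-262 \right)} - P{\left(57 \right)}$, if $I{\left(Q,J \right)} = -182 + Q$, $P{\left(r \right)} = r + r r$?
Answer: $-3454$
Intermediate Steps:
$P{\left(r \right)} = r + r^{2}$
$I{\left(-50 - -84,-262 \right)} - P{\left(57 \right)} = \left(-182 - -34\right) - 57 \left(1 + 57\right) = \left(-182 + \left(-50 + 84\right)\right) - 57 \cdot 58 = \left(-182 + 34\right) - 3306 = -148 - 3306 = -3454$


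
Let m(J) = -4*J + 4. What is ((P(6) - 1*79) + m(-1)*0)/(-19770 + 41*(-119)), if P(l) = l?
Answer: 73/24649 ≈ 0.0029616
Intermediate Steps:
m(J) = 4 - 4*J
((P(6) - 1*79) + m(-1)*0)/(-19770 + 41*(-119)) = ((6 - 1*79) + (4 - 4*(-1))*0)/(-19770 + 41*(-119)) = ((6 - 79) + (4 + 4)*0)/(-19770 - 4879) = (-73 + 8*0)/(-24649) = (-73 + 0)*(-1/24649) = -73*(-1/24649) = 73/24649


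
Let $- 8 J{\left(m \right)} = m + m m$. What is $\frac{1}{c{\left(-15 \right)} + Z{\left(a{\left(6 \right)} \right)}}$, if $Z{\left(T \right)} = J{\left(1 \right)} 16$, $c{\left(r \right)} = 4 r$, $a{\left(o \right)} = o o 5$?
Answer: $- \frac{1}{64} \approx -0.015625$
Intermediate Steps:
$a{\left(o \right)} = 5 o^{2}$ ($a{\left(o \right)} = o^{2} \cdot 5 = 5 o^{2}$)
$J{\left(m \right)} = - \frac{m}{8} - \frac{m^{2}}{8}$ ($J{\left(m \right)} = - \frac{m + m m}{8} = - \frac{m + m^{2}}{8} = - \frac{m}{8} - \frac{m^{2}}{8}$)
$Z{\left(T \right)} = -4$ ($Z{\left(T \right)} = \left(- \frac{1}{8}\right) 1 \left(1 + 1\right) 16 = \left(- \frac{1}{8}\right) 1 \cdot 2 \cdot 16 = \left(- \frac{1}{4}\right) 16 = -4$)
$\frac{1}{c{\left(-15 \right)} + Z{\left(a{\left(6 \right)} \right)}} = \frac{1}{4 \left(-15\right) - 4} = \frac{1}{-60 - 4} = \frac{1}{-64} = - \frac{1}{64}$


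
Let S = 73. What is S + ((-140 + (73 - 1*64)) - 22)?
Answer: -80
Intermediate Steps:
S + ((-140 + (73 - 1*64)) - 22) = 73 + ((-140 + (73 - 1*64)) - 22) = 73 + ((-140 + (73 - 64)) - 22) = 73 + ((-140 + 9) - 22) = 73 + (-131 - 22) = 73 - 153 = -80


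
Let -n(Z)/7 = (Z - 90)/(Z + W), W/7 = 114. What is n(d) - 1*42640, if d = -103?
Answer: -29633449/695 ≈ -42638.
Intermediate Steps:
W = 798 (W = 7*114 = 798)
n(Z) = -7*(-90 + Z)/(798 + Z) (n(Z) = -7*(Z - 90)/(Z + 798) = -7*(-90 + Z)/(798 + Z))
n(d) - 1*42640 = 7*(90 - 1*(-103))/(798 - 103) - 1*42640 = 7*(90 + 103)/695 - 42640 = 7*(1/695)*193 - 42640 = 1351/695 - 42640 = -29633449/695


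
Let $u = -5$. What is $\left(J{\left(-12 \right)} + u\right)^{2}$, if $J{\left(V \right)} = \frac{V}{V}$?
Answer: $16$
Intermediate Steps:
$J{\left(V \right)} = 1$
$\left(J{\left(-12 \right)} + u\right)^{2} = \left(1 - 5\right)^{2} = \left(-4\right)^{2} = 16$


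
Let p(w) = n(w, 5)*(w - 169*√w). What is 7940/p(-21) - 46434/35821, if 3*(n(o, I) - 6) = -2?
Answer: 3*(-10463128*√21 + 72404837*I)/(143284*(-21*I + 169*√21)) ≈ -1.3484 + 1.9209*I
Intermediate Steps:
n(o, I) = 16/3 (n(o, I) = 6 + (⅓)*(-2) = 6 - ⅔ = 16/3)
p(w) = -2704*√w/3 + 16*w/3 (p(w) = 16*(w - 169*√w)/3 = -2704*√w/3 + 16*w/3)
7940/p(-21) - 46434/35821 = 7940/(-2704*I*√21/3 + (16/3)*(-21)) - 46434/35821 = 7940/(-2704*I*√21/3 - 112) - 46434*1/35821 = 7940/(-2704*I*√21/3 - 112) - 46434/35821 = 7940/(-112 - 2704*I*√21/3) - 46434/35821 = -46434/35821 + 7940/(-112 - 2704*I*√21/3)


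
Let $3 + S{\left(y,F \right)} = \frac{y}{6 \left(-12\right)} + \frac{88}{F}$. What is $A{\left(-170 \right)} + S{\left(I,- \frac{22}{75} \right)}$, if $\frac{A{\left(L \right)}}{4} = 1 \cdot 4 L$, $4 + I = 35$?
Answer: $- \frac{217687}{72} \approx -3023.4$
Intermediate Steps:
$I = 31$ ($I = -4 + 35 = 31$)
$S{\left(y,F \right)} = -3 + \frac{88}{F} - \frac{y}{72}$ ($S{\left(y,F \right)} = -3 + \left(\frac{y}{6 \left(-12\right)} + \frac{88}{F}\right) = -3 + \left(\frac{y}{-72} + \frac{88}{F}\right) = -3 + \left(y \left(- \frac{1}{72}\right) + \frac{88}{F}\right) = -3 - \left(- \frac{88}{F} + \frac{y}{72}\right) = -3 + \frac{88}{F} - \frac{y}{72}$)
$A{\left(L \right)} = 16 L$ ($A{\left(L \right)} = 4 \cdot 1 \cdot 4 L = 4 \cdot 4 L = 16 L$)
$A{\left(-170 \right)} + S{\left(I,- \frac{22}{75} \right)} = 16 \left(-170\right) - \left(\frac{247}{72} + 300\right) = -2720 - \left(\frac{247}{72} + 300\right) = -2720 - \frac{21847}{72} = - \frac{217687}{72}$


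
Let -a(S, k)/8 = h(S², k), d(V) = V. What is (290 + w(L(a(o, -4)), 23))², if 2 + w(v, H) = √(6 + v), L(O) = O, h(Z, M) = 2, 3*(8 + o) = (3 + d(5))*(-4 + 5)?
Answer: (288 + I*√10)² ≈ 82934.0 + 1821.0*I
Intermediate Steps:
o = -16/3 (o = -8 + ((3 + 5)*(-4 + 5))/3 = -8 + (8*1)/3 = -8 + (⅓)*8 = -8 + 8/3 = -16/3 ≈ -5.3333)
a(S, k) = -16 (a(S, k) = -8*2 = -16)
w(v, H) = -2 + √(6 + v)
(290 + w(L(a(o, -4)), 23))² = (290 + (-2 + √(6 - 16)))² = (290 + (-2 + √(-10)))² = (290 + (-2 + I*√10))² = (288 + I*√10)²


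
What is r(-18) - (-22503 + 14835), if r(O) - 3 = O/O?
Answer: 7672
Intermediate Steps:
r(O) = 4 (r(O) = 3 + O/O = 3 + 1 = 4)
r(-18) - (-22503 + 14835) = 4 - (-22503 + 14835) = 4 - 1*(-7668) = 4 + 7668 = 7672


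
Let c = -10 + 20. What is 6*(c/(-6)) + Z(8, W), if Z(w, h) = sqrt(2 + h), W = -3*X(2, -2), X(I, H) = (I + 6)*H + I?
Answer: -10 + 2*sqrt(11) ≈ -3.3667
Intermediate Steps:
X(I, H) = I + H*(6 + I) (X(I, H) = (6 + I)*H + I = H*(6 + I) + I = I + H*(6 + I))
W = 42 (W = -3*(2 + 6*(-2) - 2*2) = -3*(2 - 12 - 4) = -3*(-14) = 42)
c = 10
6*(c/(-6)) + Z(8, W) = 6*(10/(-6)) + sqrt(2 + 42) = 6*(10*(-1/6)) + sqrt(44) = 6*(-5/3) + 2*sqrt(11) = -10 + 2*sqrt(11)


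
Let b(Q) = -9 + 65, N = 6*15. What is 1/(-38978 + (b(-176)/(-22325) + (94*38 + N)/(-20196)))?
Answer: -225437850/8787157959863 ≈ -2.5655e-5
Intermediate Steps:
N = 90
b(Q) = 56
1/(-38978 + (b(-176)/(-22325) + (94*38 + N)/(-20196))) = 1/(-38978 + (56/(-22325) + (94*38 + 90)/(-20196))) = 1/(-38978 + (56*(-1/22325) + (3572 + 90)*(-1/20196))) = 1/(-38978 + (-56/22325 + 3662*(-1/20196))) = 1/(-38978 + (-56/22325 - 1831/10098)) = 1/(-38978 - 41442563/225437850) = 1/(-8787157959863/225437850) = -225437850/8787157959863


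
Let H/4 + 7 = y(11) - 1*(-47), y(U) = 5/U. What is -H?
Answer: -1780/11 ≈ -161.82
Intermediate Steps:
H = 1780/11 (H = -28 + 4*(5/11 - 1*(-47)) = -28 + 4*(5*(1/11) + 47) = -28 + 4*(5/11 + 47) = -28 + 4*(522/11) = -28 + 2088/11 = 1780/11 ≈ 161.82)
-H = -1*1780/11 = -1780/11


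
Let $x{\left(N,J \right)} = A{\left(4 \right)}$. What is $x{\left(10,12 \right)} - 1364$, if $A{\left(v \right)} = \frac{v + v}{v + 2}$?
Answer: $- \frac{4088}{3} \approx -1362.7$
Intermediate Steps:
$A{\left(v \right)} = \frac{2 v}{2 + v}$
$x{\left(N,J \right)} = \frac{4}{3}$ ($x{\left(N,J \right)} = 2 \cdot 4 \frac{1}{2 + 4} = 2 \cdot 4 \cdot \frac{1}{6} = \frac{4}{3}$)
$x{\left(10,12 \right)} - 1364 = \frac{4}{3} - 1364 = - \frac{4088}{3}$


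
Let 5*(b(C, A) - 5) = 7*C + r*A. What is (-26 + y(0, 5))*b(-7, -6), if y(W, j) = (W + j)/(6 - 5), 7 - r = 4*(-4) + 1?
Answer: 3276/5 ≈ 655.20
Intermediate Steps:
r = 22 (r = 7 - (4*(-4) + 1) = 7 - (-16 + 1) = 7 - 1*(-15) = 7 + 15 = 22)
y(W, j) = W + j (y(W, j) = (W + j)/1 = (W + j)*1 = W + j)
b(C, A) = 5 + 7*C/5 + 22*A/5 (b(C, A) = 5 + (7*C + 22*A)/5 = 5 + (7*C/5 + 22*A/5) = 5 + 7*C/5 + 22*A/5)
(-26 + y(0, 5))*b(-7, -6) = (-26 + (0 + 5))*(5 + (7/5)*(-7) + (22/5)*(-6)) = (-26 + 5)*(5 - 49/5 - 132/5) = -21*(-156/5) = 3276/5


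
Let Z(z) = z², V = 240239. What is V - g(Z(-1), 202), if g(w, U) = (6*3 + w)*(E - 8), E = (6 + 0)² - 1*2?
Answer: 239745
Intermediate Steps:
E = 34 (E = 6² - 2 = 36 - 2 = 34)
g(w, U) = 468 + 26*w (g(w, U) = (6*3 + w)*(34 - 8) = (18 + w)*26 = 468 + 26*w)
V - g(Z(-1), 202) = 240239 - (468 + 26*(-1)²) = 240239 - (468 + 26*1) = 240239 - (468 + 26) = 240239 - 1*494 = 240239 - 494 = 239745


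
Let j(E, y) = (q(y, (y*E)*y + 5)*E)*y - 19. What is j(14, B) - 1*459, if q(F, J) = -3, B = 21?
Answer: -1360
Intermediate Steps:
j(E, y) = -19 - 3*E*y (j(E, y) = (-3*E)*y - 19 = -3*E*y - 19 = -19 - 3*E*y)
j(14, B) - 1*459 = (-19 - 3*14*21) - 1*459 = (-19 - 882) - 459 = -901 - 459 = -1360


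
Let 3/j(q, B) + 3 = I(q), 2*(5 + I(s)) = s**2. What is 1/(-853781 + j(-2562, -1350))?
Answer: -3281914/2802035816831 ≈ -1.1713e-6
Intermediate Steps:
I(s) = -5 + s**2/2
j(q, B) = 3/(-8 + q**2/2) (j(q, B) = 3/(-3 + (-5 + q**2/2)) = 3/(-8 + q**2/2))
1/(-853781 + j(-2562, -1350)) = 1/(-853781 + 6/(-16 + (-2562)**2)) = 1/(-853781 + 6/(-16 + 6563844)) = 1/(-853781 + 6/6563828) = 1/(-853781 + 6*(1/6563828)) = 1/(-853781 + 3/3281914) = 1/(-2802035816831/3281914) = -3281914/2802035816831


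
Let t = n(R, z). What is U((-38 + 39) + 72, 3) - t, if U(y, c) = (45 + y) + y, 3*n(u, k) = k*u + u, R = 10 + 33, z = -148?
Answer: 2298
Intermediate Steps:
R = 43
n(u, k) = u/3 + k*u/3 (n(u, k) = (k*u + u)/3 = (u + k*u)/3 = u/3 + k*u/3)
t = -2107 (t = (1/3)*43*(1 - 148) = (1/3)*43*(-147) = -2107)
U(y, c) = 45 + 2*y
U((-38 + 39) + 72, 3) - t = (45 + 2*((-38 + 39) + 72)) - 1*(-2107) = (45 + 2*(1 + 72)) + 2107 = (45 + 2*73) + 2107 = (45 + 146) + 2107 = 191 + 2107 = 2298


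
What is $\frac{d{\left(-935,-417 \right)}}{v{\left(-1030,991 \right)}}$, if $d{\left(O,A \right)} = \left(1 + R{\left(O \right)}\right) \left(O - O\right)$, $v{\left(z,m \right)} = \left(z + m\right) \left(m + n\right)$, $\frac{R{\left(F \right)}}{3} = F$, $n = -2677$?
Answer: $0$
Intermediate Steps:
$R{\left(F \right)} = 3 F$
$v{\left(z,m \right)} = \left(-2677 + m\right) \left(m + z\right)$ ($v{\left(z,m \right)} = \left(z + m\right) \left(m - 2677\right) = \left(m + z\right) \left(-2677 + m\right) = \left(-2677 + m\right) \left(m + z\right)$)
$d{\left(O,A \right)} = 0$ ($d{\left(O,A \right)} = \left(1 + 3 O\right) \left(O - O\right) = \left(1 + 3 O\right) 0 = 0$)
$\frac{d{\left(-935,-417 \right)}}{v{\left(-1030,991 \right)}} = \frac{0}{991^{2} - 2652907 - -2757310 + 991 \left(-1030\right)} = \frac{0}{982081 - 2652907 + 2757310 - 1020730} = \frac{0}{65754} = 0 \cdot \frac{1}{65754} = 0$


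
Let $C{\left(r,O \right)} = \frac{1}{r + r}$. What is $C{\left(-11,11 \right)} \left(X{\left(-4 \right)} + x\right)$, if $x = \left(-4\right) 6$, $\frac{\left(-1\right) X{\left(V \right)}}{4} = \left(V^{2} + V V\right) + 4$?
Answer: $\frac{84}{11} \approx 7.6364$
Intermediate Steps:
$C{\left(r,O \right)} = \frac{1}{2 r}$
$X{\left(V \right)} = -16 - 8 V^{2}$ ($X{\left(V \right)} = - 4 \left(\left(V^{2} + V V\right) + 4\right) = - 4 \left(\left(V^{2} + V^{2}\right) + 4\right) = - 4 \left(2 V^{2} + 4\right) = - 4 \left(4 + 2 V^{2}\right) = -16 - 8 V^{2}$)
$x = -24$
$C{\left(-11,11 \right)} \left(X{\left(-4 \right)} + x\right) = \frac{1}{2 \left(-11\right)} \left(\left(-16 - 8 \left(-4\right)^{2}\right) - 24\right) = \frac{1}{2} \left(- \frac{1}{11}\right) \left(\left(-16 - 128\right) - 24\right) = - \frac{\left(-16 - 128\right) - 24}{22} = - \frac{-144 - 24}{22} = \left(- \frac{1}{22}\right) \left(-168\right) = \frac{84}{11}$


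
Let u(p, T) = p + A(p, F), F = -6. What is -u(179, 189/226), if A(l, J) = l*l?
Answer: -32220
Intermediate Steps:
A(l, J) = l**2
u(p, T) = p + p**2
-u(179, 189/226) = -179*(1 + 179) = -179*180 = -1*32220 = -32220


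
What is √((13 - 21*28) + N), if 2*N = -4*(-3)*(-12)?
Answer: I*√647 ≈ 25.436*I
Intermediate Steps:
N = -72 (N = (-4*(-3)*(-12))/2 = (12*(-12))/2 = (½)*(-144) = -72)
√((13 - 21*28) + N) = √((13 - 21*28) - 72) = √((13 - 588) - 72) = √(-575 - 72) = √(-647) = I*√647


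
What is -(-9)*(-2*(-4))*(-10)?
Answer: -720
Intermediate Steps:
-(-9)*(-2*(-4))*(-10) = -(-9)*8*(-10) = -9*(-8)*(-10) = 72*(-10) = -720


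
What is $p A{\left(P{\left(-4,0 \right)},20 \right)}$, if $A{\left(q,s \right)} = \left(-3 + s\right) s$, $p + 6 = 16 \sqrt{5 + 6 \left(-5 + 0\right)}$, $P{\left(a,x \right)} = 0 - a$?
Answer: $-2040 + 27200 i \approx -2040.0 + 27200.0 i$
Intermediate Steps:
$P{\left(a,x \right)} = - a$
$p = -6 + 80 i$ ($p = -6 + 16 \sqrt{5 + 6 \left(-5 + 0\right)} = -6 + 16 \sqrt{5 + 6 \left(-5\right)} = -6 + 16 \sqrt{5 - 30} = -6 + 16 \sqrt{-25} = -6 + 16 \cdot 5 i = -6 + 80 i \approx -6.0 + 80.0 i$)
$A{\left(q,s \right)} = s \left(-3 + s\right)$
$p A{\left(P{\left(-4,0 \right)},20 \right)} = \left(-6 + 80 i\right) 20 \left(-3 + 20\right) = \left(-6 + 80 i\right) 20 \cdot 17 = \left(-6 + 80 i\right) 340 = -2040 + 27200 i$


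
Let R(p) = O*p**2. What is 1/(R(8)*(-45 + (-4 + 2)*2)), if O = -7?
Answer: 1/21952 ≈ 4.5554e-5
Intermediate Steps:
R(p) = -7*p**2
1/(R(8)*(-45 + (-4 + 2)*2)) = 1/((-7*8**2)*(-45 + (-4 + 2)*2)) = 1/((-7*64)*(-45 - 2*2)) = 1/(-448*(-45 - 4)) = 1/(-448*(-49)) = 1/21952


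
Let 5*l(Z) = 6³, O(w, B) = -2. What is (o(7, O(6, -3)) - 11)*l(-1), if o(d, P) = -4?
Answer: -648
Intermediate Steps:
l(Z) = 216/5 (l(Z) = (⅕)*6³ = (⅕)*216 = 216/5)
(o(7, O(6, -3)) - 11)*l(-1) = (-4 - 11)*(216/5) = -15*216/5 = -648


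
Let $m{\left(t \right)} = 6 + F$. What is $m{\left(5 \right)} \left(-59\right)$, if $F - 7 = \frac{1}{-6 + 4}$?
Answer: $- \frac{1475}{2} \approx -737.5$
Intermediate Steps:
$F = \frac{13}{2}$ ($F = 7 + \frac{1}{-6 + 4} = 7 + \frac{1}{-2} = 7 - \frac{1}{2} = \frac{13}{2} \approx 6.5$)
$m{\left(t \right)} = \frac{25}{2}$ ($m{\left(t \right)} = 6 + \frac{13}{2} = \frac{25}{2}$)
$m{\left(5 \right)} \left(-59\right) = \frac{25}{2} \left(-59\right) = - \frac{1475}{2}$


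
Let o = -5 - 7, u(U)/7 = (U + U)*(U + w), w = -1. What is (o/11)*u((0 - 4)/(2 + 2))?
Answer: -336/11 ≈ -30.545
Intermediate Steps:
u(U) = 14*U*(-1 + U) (u(U) = 7*((U + U)*(U - 1)) = 7*((2*U)*(-1 + U)) = 7*(2*U*(-1 + U)) = 14*U*(-1 + U))
o = -12
(o/11)*u((0 - 4)/(2 + 2)) = (-12/11)*(14*((0 - 4)/(2 + 2))*(-1 + (0 - 4)/(2 + 2))) = ((1/11)*(-12))*(14*(-4/4)*(-1 - 4/4)) = -168*(-4*¼)*(-1 - 4*¼)/11 = -168*(-1)*(-1 - 1)/11 = -168*(-1)*(-2)/11 = -12/11*28 = -336/11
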